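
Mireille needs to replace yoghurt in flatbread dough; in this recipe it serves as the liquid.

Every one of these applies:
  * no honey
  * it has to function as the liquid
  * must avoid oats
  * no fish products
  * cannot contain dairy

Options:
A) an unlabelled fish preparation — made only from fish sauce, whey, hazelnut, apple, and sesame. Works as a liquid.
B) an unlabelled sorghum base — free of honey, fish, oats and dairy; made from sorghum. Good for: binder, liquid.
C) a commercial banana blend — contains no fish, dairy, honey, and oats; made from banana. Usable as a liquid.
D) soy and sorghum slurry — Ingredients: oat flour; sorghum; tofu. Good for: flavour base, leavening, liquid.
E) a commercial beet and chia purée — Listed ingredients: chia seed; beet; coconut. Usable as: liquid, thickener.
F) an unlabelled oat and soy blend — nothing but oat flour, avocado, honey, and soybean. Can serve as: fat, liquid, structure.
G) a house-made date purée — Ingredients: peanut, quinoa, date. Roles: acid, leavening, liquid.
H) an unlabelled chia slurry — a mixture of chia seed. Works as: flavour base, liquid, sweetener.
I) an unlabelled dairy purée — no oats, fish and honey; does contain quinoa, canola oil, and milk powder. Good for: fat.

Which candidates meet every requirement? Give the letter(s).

B, C, E, G, H

A: has fish sauce, so not fish-free; has whey, so not dairy-free — no
B: every rule checks out — keep
C: works as a liquid, no dairy, no fish — keep
D: has oat flour, so not oat-free — reject
E: nothing on the exclusion list — keep
F: has oat flour, so not oat-free; has honey, so not honey-free — reject
G: no dairy, no fish — OK
H: only chia seed; none excluded — keep
I: not usable as a liquid; has milk powder, so not dairy-free — out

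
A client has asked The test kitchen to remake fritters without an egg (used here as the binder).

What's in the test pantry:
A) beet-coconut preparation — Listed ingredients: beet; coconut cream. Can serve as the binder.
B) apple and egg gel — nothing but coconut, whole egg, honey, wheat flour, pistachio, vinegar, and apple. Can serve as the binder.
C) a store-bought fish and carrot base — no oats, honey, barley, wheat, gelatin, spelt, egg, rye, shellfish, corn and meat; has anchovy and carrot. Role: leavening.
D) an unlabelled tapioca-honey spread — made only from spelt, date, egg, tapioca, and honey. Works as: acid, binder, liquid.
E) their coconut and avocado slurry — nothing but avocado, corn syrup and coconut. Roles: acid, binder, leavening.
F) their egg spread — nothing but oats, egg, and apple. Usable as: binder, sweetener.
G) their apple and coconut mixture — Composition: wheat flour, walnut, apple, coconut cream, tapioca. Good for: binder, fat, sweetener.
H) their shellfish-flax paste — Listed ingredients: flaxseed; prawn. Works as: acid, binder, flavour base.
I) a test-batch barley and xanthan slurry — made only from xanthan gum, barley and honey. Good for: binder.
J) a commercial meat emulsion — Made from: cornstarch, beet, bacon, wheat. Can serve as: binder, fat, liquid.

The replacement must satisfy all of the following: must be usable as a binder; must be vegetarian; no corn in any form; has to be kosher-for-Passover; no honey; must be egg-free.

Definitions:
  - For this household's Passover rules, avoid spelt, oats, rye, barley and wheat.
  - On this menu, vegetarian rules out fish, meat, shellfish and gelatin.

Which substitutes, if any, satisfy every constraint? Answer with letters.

A

A: only coconut cream and beet; none excluded — keep
B: has wheat flour, so not kosher-for-Passover; has honey, so not honey-free (and 1 more) — reject
C: not usable as a binder; has anchovy, so not vegetarian — no
D: has spelt, so not kosher-for-Passover; has honey, so not honey-free (and 1 more) — reject
E: has corn syrup, so not corn-free — out
F: has oats, so not kosher-for-Passover; has egg, so not egg-free — out
G: has wheat flour, so not kosher-for-Passover — reject
H: has prawn, so not vegetarian — out
I: has barley, so not kosher-for-Passover; has honey, so not honey-free — reject
J: has wheat, so not kosher-for-Passover; has bacon, so not vegetarian (and 1 more) — out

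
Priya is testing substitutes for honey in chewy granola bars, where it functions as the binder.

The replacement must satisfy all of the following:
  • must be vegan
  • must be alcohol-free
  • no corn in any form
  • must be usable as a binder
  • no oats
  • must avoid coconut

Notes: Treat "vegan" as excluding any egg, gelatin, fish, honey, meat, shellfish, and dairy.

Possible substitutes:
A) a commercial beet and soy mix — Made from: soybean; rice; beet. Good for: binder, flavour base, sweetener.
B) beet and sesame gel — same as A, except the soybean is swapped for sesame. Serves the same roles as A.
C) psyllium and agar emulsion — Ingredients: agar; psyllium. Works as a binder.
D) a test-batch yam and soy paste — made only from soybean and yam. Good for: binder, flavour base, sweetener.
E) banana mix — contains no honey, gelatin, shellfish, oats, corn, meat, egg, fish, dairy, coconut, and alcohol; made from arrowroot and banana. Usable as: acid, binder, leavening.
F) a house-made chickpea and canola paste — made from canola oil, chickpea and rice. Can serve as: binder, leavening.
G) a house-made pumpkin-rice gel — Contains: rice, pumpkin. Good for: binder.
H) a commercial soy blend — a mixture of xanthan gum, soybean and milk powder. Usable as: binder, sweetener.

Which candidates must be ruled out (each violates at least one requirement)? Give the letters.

H

A: only rice, soybean and beet; none excluded — valid
B: all constraints satisfied — OK
C: only agar and psyllium; none excluded — valid
D: no alcohol, vegan — keep
E: works as a binder, no alcohol, no coconut — valid
F: only rice, canola oil, and chickpea; none excluded — OK
G: no oats, no corn — keep
H: has milk powder, so not vegan — no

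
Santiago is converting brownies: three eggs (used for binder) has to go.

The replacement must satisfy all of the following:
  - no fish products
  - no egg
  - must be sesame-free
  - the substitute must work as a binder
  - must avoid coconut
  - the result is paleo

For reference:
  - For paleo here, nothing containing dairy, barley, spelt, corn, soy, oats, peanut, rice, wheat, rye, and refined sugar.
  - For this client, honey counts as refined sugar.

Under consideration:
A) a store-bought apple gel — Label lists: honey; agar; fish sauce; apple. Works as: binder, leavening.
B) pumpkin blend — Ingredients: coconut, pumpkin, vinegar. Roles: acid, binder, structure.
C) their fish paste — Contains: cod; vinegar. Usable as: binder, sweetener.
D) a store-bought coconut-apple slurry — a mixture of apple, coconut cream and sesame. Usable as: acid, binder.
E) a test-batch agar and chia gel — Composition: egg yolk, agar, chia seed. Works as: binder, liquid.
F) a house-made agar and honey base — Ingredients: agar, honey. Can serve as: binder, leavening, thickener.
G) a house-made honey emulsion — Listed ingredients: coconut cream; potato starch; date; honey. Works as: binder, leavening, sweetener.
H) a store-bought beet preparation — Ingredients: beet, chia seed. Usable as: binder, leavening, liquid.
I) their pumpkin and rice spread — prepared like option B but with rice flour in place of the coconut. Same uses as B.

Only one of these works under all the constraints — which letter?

A: has honey, so not paleo; has fish sauce, so not fish-free — out
B: has coconut, so not coconut-free — out
C: has cod, so not fish-free — out
D: has coconut cream, so not coconut-free; has sesame, so not sesame-free — reject
E: has egg yolk, so not egg-free — no
F: has honey, so not paleo — reject
G: has honey, so not paleo; has coconut cream, so not coconut-free — out
H: only chia seed and beet; none excluded — OK
I: has rice flour, so not paleo — reject

H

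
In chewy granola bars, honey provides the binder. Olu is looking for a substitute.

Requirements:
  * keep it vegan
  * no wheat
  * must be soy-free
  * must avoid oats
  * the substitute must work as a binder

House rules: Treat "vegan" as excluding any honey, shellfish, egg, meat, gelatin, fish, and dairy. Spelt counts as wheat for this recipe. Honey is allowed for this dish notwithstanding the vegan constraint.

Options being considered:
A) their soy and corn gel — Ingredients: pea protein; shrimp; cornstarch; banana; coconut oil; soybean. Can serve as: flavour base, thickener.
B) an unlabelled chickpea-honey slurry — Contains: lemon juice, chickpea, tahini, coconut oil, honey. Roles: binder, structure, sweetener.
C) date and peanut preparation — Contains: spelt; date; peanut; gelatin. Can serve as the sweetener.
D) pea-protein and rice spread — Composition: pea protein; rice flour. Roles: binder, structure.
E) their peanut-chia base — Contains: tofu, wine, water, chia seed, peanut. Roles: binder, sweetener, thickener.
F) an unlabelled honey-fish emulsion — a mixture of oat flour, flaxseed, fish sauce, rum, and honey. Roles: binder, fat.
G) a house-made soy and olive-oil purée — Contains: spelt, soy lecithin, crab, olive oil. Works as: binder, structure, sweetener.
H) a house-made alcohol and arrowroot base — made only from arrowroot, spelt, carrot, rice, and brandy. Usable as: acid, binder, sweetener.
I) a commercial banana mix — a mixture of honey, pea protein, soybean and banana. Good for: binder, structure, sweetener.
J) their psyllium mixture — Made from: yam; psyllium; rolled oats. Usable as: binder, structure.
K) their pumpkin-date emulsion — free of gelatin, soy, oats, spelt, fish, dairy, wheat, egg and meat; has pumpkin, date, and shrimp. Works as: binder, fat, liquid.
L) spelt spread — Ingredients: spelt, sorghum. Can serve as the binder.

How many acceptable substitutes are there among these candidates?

2

A: not usable as a binder; has shrimp, so not vegan (and 1 more) — out
B: honey is permitted under the vegan carve-out; nothing else excluded — keep
C: not usable as a binder; has gelatin, so not vegan (and 1 more) — out
D: works as a binder, no soy, no oats — keep
E: has tofu, so not soy-free — out
F: has fish sauce, so not vegan; has oat flour, so not oat-free — reject
G: has crab, so not vegan; has spelt, so not wheat-free (and 1 more) — no
H: has spelt, so not wheat-free — no
I: has soybean, so not soy-free — reject
J: has rolled oats, so not oat-free — out
K: has shrimp, so not vegan — out
L: has spelt, so not wheat-free — out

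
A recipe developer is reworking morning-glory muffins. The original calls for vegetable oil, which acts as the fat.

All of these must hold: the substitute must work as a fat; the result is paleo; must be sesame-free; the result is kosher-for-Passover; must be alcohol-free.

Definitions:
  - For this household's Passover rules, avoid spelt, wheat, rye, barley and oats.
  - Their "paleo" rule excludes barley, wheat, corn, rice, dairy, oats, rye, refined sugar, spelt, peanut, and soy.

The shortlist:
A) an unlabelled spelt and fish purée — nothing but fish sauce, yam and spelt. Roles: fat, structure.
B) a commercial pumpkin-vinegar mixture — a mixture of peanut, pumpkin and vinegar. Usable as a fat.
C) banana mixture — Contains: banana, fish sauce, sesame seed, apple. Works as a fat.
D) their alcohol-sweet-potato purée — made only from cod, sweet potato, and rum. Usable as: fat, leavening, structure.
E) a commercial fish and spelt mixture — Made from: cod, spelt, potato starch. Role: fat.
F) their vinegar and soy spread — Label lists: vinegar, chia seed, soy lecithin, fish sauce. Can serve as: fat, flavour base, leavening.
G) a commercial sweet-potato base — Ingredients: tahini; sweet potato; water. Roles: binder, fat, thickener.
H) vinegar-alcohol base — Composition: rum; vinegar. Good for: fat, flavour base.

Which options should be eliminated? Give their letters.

A: has spelt, so not kosher-for-Passover; has spelt, so not paleo — out
B: has peanut, so not paleo — out
C: has sesame seed, so not sesame-free — reject
D: has rum, so not alcohol-free — reject
E: has spelt, so not kosher-for-Passover; has spelt, so not paleo — reject
F: has soy lecithin, so not paleo — out
G: has tahini, so not sesame-free — no
H: has rum, so not alcohol-free — no

A, B, C, D, E, F, G, H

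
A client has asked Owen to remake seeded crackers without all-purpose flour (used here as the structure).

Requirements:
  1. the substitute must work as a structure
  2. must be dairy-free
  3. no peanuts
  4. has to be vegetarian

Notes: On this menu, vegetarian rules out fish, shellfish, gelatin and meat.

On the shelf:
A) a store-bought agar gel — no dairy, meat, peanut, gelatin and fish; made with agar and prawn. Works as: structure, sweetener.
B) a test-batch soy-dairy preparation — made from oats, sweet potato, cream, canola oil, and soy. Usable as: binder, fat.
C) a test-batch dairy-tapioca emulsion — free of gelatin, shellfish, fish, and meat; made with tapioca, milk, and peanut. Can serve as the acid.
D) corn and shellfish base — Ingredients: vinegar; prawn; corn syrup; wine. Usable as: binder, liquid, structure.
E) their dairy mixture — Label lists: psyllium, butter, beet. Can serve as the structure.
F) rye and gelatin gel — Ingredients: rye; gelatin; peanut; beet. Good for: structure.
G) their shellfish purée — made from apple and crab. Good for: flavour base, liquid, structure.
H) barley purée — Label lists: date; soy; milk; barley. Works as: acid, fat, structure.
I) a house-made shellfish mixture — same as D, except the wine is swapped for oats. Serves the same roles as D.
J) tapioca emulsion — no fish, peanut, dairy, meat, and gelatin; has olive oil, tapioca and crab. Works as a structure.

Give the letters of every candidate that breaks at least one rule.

A, B, C, D, E, F, G, H, I, J

A: has prawn, so not vegetarian — no
B: not usable as a structure; has cream, so not dairy-free — reject
C: not usable as a structure; has milk, so not dairy-free (and 1 more) — reject
D: has prawn, so not vegetarian — out
E: has butter, so not dairy-free — reject
F: has gelatin, so not vegetarian; has peanut, so not peanut-free — out
G: has crab, so not vegetarian — out
H: has milk, so not dairy-free — no
I: has prawn, so not vegetarian — out
J: has crab, so not vegetarian — reject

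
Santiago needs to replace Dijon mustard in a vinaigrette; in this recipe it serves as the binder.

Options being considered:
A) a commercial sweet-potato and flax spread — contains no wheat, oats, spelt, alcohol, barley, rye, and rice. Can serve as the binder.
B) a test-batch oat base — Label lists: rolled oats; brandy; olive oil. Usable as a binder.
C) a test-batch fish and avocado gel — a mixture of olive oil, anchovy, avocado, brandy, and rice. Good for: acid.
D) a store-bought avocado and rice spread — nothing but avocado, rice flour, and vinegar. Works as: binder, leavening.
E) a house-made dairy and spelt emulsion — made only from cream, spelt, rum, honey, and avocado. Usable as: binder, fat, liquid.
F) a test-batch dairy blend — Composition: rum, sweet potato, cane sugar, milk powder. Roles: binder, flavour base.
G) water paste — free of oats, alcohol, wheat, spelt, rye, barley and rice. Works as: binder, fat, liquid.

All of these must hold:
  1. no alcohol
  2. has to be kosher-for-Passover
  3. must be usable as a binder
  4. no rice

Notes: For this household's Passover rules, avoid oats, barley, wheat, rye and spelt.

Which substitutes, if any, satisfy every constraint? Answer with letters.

A, G

A: no rice, kosher-for-Passover — OK
B: has rolled oats, so not kosher-for-Passover; has brandy, so not alcohol-free — out
C: not usable as a binder; has brandy, so not alcohol-free (and 1 more) — out
D: has rice flour, so not rice-free — reject
E: has spelt, so not kosher-for-Passover; has rum, so not alcohol-free — reject
F: has rum, so not alcohol-free — out
G: works as a binder, kosher-for-Passover, no rice — OK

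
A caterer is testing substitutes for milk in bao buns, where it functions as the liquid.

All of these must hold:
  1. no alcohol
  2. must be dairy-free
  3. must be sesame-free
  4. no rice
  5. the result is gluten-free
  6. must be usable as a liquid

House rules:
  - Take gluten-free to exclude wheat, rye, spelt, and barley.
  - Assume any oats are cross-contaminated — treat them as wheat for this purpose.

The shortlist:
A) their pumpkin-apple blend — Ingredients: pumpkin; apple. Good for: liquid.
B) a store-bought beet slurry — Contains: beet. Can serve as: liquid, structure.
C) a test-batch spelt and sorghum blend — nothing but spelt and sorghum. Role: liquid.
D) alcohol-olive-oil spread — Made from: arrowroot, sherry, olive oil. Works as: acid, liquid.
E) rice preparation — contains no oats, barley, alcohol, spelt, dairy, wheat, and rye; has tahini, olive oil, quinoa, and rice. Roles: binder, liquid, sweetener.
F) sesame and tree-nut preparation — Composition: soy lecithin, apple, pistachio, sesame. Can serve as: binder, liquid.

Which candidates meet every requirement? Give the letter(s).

A, B

A: works as a liquid, no rice, no alcohol — keep
B: all constraints satisfied — OK
C: has spelt, so not gluten-free — out
D: has sherry, so not alcohol-free — no
E: has rice, so not rice-free; has tahini, so not sesame-free — reject
F: has sesame, so not sesame-free — no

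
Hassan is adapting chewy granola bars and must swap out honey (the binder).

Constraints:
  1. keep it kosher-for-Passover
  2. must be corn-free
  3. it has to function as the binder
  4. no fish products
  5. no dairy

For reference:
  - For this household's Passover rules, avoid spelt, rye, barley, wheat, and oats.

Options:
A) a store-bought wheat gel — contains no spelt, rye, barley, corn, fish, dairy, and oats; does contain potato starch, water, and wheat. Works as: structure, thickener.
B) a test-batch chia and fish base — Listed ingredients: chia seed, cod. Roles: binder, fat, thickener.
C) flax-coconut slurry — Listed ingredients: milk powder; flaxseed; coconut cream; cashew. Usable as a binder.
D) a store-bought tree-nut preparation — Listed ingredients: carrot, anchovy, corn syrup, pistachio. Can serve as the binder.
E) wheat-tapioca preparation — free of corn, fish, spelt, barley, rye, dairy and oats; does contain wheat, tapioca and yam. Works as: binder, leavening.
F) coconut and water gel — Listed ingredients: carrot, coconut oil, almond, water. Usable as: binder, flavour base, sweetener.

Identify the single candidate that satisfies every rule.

F

A: not usable as a binder; has wheat, so not kosher-for-Passover — reject
B: has cod, so not fish-free — reject
C: has milk powder, so not dairy-free — out
D: has anchovy, so not fish-free; has corn syrup, so not corn-free — out
E: has wheat, so not kosher-for-Passover — out
F: every rule checks out — keep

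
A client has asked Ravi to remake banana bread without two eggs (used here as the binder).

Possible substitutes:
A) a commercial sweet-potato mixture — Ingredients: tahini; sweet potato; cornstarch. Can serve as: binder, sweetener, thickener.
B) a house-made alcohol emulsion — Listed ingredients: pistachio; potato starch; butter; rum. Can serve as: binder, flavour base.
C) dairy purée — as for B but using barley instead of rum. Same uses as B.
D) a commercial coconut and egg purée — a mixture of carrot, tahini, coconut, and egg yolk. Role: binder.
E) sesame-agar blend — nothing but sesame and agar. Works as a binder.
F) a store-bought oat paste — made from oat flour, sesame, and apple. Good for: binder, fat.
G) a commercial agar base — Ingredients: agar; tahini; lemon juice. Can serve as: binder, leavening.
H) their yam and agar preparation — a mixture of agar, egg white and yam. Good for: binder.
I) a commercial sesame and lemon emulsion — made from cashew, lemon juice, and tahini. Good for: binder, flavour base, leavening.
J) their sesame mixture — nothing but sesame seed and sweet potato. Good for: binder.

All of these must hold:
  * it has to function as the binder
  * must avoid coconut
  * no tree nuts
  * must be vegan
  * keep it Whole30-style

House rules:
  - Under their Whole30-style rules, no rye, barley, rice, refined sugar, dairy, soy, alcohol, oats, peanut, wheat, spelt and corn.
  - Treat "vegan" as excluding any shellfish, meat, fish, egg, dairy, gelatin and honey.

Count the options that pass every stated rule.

3

A: has cornstarch, so not Whole30-style — out
B: has rum, so not Whole30-style; has butter, so not vegan (and 1 more) — out
C: has barley, so not Whole30-style; has butter, so not vegan (and 1 more) — reject
D: has egg yolk, so not vegan; has coconut, so not coconut-free — no
E: only sesame and agar; none excluded — valid
F: has oat flour, so not Whole30-style — out
G: Whole30-style, vegan — valid
H: has egg white, so not vegan — reject
I: has cashew, so not tree-nut-free — no
J: works as a binder, no coconut, vegan — keep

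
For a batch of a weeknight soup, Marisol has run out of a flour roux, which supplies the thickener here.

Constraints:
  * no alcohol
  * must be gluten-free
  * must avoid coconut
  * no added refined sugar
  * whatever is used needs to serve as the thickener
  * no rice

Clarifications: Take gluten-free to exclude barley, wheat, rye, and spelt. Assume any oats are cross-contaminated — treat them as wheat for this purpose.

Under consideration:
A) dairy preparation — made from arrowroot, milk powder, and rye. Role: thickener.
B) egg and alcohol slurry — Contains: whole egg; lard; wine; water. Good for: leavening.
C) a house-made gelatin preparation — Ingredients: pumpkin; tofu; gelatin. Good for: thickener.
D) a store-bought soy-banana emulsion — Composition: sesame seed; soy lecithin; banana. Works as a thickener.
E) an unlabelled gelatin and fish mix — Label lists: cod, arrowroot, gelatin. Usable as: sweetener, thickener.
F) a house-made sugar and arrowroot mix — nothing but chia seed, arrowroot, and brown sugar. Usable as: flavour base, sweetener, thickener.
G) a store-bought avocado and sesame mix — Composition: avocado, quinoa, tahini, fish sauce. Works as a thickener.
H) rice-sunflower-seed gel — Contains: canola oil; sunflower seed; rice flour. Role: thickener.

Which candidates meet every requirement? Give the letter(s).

A: has rye, so not gluten-free — reject
B: not usable as a thickener; has wine, so not alcohol-free — no
C: only gelatin, tofu, and pumpkin; none excluded — keep
D: only sesame seed, soy lecithin and banana; none excluded — keep
E: works as a thickener, no alcohol, no refined sugar — OK
F: has brown sugar, so not no-added-sugar — reject
G: fish sauce and tahini etc. — none of it excluded — OK
H: has rice flour, so not rice-free — out

C, D, E, G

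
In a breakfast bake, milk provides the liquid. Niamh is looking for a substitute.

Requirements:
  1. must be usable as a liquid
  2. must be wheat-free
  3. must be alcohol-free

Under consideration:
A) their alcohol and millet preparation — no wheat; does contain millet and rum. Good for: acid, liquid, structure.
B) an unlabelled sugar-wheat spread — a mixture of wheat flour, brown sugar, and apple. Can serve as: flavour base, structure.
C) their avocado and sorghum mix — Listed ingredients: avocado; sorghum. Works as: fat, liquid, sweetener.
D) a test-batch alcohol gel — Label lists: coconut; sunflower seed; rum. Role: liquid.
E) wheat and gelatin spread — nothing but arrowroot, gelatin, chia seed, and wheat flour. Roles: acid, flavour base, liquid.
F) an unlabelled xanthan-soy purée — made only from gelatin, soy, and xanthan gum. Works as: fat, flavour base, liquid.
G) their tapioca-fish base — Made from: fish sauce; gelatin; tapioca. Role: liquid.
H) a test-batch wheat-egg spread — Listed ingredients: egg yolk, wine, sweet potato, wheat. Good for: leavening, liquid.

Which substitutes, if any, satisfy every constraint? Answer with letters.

A: has rum, so not alcohol-free — out
B: not usable as a liquid; has wheat flour, so not wheat-free — out
C: only sorghum and avocado; none excluded — OK
D: has rum, so not alcohol-free — reject
E: has wheat flour, so not wheat-free — no
F: every rule checks out — OK
G: works as a liquid, no alcohol, no wheat — valid
H: has wine, so not alcohol-free; has wheat, so not wheat-free — reject

C, F, G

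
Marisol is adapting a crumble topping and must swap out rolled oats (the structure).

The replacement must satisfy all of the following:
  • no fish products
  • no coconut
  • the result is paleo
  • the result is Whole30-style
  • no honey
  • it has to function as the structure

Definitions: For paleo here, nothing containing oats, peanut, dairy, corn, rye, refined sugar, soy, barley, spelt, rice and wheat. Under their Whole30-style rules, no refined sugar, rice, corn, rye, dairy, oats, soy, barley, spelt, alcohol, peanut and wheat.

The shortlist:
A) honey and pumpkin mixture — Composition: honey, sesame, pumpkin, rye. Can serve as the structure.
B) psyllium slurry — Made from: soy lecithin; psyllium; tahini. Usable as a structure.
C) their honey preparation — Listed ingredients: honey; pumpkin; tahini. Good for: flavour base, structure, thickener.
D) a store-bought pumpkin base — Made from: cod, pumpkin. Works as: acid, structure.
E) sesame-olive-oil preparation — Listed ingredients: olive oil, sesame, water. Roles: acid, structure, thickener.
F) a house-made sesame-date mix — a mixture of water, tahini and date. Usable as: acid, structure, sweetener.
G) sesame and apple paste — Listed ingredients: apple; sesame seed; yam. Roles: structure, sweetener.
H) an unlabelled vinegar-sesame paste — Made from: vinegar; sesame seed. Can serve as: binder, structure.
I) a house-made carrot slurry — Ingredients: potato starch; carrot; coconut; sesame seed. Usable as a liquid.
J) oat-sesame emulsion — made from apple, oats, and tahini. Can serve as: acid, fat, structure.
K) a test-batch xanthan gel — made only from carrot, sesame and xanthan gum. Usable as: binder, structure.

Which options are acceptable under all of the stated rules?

A: has rye, so not paleo; has rye, so not Whole30-style (and 1 more) — no
B: has soy lecithin, so not paleo; has soy lecithin, so not Whole30-style — out
C: has honey, so not honey-free — reject
D: has cod, so not fish-free — no
E: only sesame, water and olive oil; none excluded — keep
F: nothing on the exclusion list — keep
G: only sesame seed, apple and yam; none excluded — keep
H: nothing on the exclusion list — valid
I: not usable as a structure; has coconut, so not coconut-free — reject
J: has oats, so not paleo; has oats, so not Whole30-style — reject
K: nothing on the exclusion list — valid

E, F, G, H, K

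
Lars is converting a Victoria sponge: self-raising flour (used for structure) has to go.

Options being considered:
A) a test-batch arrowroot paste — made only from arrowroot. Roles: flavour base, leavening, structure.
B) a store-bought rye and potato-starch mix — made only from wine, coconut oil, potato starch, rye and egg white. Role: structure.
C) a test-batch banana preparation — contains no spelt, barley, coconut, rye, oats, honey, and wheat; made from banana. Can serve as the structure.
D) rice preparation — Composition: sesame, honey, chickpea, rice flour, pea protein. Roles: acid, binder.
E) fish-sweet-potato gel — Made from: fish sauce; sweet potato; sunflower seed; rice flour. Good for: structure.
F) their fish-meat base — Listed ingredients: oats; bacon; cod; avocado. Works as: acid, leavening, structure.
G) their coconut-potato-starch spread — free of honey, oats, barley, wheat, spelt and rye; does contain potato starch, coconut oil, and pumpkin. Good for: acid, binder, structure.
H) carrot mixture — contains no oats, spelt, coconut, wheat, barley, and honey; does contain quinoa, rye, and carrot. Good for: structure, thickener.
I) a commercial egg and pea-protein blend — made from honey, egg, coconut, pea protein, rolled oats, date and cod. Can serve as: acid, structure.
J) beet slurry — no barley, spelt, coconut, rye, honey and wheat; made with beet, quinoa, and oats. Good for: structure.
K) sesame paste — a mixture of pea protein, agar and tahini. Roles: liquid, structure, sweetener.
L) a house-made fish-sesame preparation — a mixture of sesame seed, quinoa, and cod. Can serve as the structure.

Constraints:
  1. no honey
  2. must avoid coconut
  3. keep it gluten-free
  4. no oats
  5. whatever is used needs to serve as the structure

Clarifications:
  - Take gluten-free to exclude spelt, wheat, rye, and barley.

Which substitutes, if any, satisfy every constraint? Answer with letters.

A, C, E, K, L

A: only arrowroot; none excluded — valid
B: has rye, so not gluten-free; has coconut oil, so not coconut-free — out
C: works as a structure, gluten-free, no coconut — OK
D: not usable as a structure; has honey, so not honey-free — out
E: works as a structure, no oats, no coconut — OK
F: has oats, so not oat-free — out
G: has coconut oil, so not coconut-free — no
H: has rye, so not gluten-free — out
I: has honey, so not honey-free; has rolled oats, so not oat-free (and 1 more) — reject
J: has oats, so not oat-free — reject
K: only tahini, pea protein, and agar; none excluded — valid
L: all constraints satisfied — OK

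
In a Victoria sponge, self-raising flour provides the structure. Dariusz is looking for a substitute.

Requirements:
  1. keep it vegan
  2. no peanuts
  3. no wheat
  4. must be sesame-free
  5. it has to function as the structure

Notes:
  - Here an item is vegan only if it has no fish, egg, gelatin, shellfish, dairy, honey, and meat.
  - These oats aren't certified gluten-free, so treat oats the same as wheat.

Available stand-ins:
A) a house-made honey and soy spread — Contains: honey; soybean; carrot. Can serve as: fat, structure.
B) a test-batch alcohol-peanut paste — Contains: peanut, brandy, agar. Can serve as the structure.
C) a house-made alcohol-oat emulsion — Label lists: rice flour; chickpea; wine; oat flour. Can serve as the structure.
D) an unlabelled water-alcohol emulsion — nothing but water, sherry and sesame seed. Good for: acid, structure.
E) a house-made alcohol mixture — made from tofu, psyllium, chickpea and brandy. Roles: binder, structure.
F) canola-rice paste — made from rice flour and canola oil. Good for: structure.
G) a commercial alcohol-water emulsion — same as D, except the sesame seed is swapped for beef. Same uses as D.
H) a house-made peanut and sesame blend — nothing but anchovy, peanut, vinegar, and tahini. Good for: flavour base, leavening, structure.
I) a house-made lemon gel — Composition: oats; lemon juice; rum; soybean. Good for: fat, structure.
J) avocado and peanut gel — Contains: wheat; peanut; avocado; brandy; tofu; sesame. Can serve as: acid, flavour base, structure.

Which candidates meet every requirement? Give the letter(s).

E, F

A: has honey, so not vegan — no
B: has peanut, so not peanut-free — no
C: has oat flour, so not wheat-free — out
D: has sesame seed, so not sesame-free — out
E: works as a structure, no sesame, wheat-free — keep
F: only rice flour and canola oil; none excluded — valid
G: has beef, so not vegan — reject
H: has anchovy, so not vegan; has peanut, so not peanut-free (and 1 more) — reject
I: has oats, so not wheat-free — reject
J: has peanut, so not peanut-free; has wheat, so not wheat-free (and 1 more) — reject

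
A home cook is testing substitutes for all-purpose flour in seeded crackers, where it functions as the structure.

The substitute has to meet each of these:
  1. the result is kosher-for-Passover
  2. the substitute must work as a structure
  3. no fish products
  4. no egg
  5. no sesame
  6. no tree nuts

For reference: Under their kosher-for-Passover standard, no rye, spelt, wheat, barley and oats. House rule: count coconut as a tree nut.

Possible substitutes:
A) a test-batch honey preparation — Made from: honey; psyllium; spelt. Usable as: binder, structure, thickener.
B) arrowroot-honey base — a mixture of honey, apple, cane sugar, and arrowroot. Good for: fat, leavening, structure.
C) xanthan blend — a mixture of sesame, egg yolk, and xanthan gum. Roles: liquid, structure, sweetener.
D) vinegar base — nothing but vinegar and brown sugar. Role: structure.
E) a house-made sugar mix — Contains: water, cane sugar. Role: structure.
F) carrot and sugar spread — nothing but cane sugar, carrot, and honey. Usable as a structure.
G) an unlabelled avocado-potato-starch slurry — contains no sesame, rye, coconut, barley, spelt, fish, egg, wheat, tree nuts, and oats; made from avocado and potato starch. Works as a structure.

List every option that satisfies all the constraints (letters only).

A: has spelt, so not kosher-for-Passover — no
B: nothing on the exclusion list — valid
C: has egg yolk, so not egg-free; has sesame, so not sesame-free — reject
D: all constraints satisfied — valid
E: no egg, no fish — keep
F: works as a structure, tree-nut-free, no sesame — keep
G: nothing on the exclusion list — valid

B, D, E, F, G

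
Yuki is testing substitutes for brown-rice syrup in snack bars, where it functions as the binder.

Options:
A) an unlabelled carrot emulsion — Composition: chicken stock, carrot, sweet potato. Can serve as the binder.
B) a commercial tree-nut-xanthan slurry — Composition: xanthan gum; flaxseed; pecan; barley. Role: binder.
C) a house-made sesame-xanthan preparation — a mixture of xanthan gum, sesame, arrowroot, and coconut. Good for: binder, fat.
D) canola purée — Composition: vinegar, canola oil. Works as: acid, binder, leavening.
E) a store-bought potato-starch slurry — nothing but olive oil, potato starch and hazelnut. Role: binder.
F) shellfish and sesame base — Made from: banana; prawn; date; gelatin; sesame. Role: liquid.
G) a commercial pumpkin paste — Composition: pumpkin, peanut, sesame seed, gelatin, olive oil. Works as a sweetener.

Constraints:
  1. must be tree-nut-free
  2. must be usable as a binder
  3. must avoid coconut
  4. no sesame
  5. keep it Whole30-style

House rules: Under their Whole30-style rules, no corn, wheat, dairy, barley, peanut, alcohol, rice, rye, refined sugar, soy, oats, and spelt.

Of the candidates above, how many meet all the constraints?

A: nothing on the exclusion list — OK
B: has barley, so not Whole30-style; has pecan, so not tree-nut-free — reject
C: has coconut, so not coconut-free; has sesame, so not sesame-free — reject
D: every rule checks out — OK
E: has hazelnut, so not tree-nut-free — no
F: not usable as a binder; has sesame, so not sesame-free — reject
G: not usable as a binder; has peanut, so not Whole30-style (and 1 more) — no

2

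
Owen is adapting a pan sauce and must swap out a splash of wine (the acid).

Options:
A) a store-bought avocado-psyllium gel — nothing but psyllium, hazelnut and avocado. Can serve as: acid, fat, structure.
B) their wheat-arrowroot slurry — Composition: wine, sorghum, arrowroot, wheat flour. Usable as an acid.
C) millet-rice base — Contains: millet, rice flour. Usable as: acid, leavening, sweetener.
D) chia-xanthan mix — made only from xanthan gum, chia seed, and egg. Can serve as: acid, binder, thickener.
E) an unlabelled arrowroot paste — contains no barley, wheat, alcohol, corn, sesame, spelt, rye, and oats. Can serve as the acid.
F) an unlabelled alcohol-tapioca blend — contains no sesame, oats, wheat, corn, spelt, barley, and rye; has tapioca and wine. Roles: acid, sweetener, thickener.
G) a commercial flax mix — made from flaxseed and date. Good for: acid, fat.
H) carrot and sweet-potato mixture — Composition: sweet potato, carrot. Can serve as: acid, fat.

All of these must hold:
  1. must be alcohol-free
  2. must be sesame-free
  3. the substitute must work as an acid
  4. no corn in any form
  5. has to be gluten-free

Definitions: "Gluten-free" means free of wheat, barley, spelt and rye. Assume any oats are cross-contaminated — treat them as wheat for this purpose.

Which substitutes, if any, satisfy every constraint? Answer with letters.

A: only hazelnut, psyllium, and avocado; none excluded — valid
B: has wheat flour, so not gluten-free; has wine, so not alcohol-free — out
C: only rice flour and millet; none excluded — valid
D: only egg, chia seed and xanthan gum; none excluded — valid
E: works as an acid, no corn, no alcohol — keep
F: has wine, so not alcohol-free — out
G: only flaxseed and date; none excluded — OK
H: works as an acid, no alcohol, no sesame — keep

A, C, D, E, G, H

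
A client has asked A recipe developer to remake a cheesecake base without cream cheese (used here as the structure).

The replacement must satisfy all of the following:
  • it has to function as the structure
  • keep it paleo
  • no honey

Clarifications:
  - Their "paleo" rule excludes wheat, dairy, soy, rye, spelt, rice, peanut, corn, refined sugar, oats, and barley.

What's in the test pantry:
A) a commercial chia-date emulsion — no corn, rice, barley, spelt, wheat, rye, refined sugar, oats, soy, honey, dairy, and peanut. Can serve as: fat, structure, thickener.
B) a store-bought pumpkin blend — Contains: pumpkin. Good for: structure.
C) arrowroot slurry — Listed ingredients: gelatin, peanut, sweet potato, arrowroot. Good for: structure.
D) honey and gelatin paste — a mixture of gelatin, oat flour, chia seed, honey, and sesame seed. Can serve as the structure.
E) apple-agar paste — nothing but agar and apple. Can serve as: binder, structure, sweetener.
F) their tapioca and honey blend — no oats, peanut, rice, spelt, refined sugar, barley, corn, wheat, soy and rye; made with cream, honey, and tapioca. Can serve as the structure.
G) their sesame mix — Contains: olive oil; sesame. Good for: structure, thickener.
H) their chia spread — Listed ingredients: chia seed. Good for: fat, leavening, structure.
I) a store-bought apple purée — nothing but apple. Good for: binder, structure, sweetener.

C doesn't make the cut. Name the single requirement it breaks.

usable as a structure: satisfied
paleo: has peanut — fails
honey-free: satisfied

paleo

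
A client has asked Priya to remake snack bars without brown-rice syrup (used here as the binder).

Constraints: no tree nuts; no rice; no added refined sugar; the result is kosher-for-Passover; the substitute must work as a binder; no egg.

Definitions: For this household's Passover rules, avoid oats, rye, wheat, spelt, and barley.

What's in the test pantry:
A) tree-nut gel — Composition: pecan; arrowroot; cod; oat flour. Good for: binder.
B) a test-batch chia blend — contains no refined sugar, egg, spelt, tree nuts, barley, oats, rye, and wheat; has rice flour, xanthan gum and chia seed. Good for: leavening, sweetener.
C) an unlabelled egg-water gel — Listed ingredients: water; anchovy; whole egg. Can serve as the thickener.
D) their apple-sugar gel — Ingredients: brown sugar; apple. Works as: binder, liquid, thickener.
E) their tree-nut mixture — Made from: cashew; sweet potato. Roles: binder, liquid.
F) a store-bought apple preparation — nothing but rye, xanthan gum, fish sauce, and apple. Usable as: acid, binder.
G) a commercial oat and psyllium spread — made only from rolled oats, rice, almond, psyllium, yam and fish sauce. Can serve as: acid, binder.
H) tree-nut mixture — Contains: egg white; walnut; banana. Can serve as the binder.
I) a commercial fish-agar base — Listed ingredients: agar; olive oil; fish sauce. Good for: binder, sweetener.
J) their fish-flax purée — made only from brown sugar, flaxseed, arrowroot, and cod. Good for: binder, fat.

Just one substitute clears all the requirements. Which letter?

I

A: has oat flour, so not kosher-for-Passover; has pecan, so not tree-nut-free — reject
B: not usable as a binder; has rice flour, so not rice-free — out
C: not usable as a binder; has whole egg, so not egg-free — reject
D: has brown sugar, so not no-added-sugar — out
E: has cashew, so not tree-nut-free — no
F: has rye, so not kosher-for-Passover — reject
G: has rolled oats, so not kosher-for-Passover; has rice, so not rice-free (and 1 more) — no
H: has egg white, so not egg-free; has walnut, so not tree-nut-free — out
I: kosher-for-Passover, no rice — keep
J: has brown sugar, so not no-added-sugar — out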